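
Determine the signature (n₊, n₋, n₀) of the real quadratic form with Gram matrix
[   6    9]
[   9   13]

Answer: (1, 1, 0)

Derivation:
step 0: pivot 6 → sign +
step 1: pivot -1/2 → sign −
signature = (1, 1, 0)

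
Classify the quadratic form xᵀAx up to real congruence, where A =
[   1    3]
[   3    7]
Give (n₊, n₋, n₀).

step 0: pivot 1 → sign +
step 1: pivot -2 → sign −
signature = (1, 1, 0)

Answer: (1, 1, 0)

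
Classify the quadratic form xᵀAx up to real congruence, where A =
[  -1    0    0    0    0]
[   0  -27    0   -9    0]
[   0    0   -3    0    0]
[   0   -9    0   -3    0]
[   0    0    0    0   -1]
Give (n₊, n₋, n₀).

Answer: (0, 4, 1)

Derivation:
step 0: pivot -1 → sign −
step 1: pivot -27 → sign −
step 2: pivot -3 → sign −
step 3: pivot -1 → sign −
step 4: row/col 4 already zero → sign 0
signature = (0, 4, 1)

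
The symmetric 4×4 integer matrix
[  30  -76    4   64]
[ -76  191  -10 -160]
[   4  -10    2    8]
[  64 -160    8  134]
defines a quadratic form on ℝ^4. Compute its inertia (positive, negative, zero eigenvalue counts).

Answer: (3, 1, 0)

Derivation:
step 0: pivot 30 → sign +
step 1: pivot -23/15 → sign −
step 2: pivot 34/23 → sign +
step 3: pivot 6/17 → sign +
signature = (3, 1, 0)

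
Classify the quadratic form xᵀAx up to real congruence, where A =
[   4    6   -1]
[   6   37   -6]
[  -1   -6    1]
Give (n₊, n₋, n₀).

step 0: pivot 4 → sign +
step 1: pivot 28 → sign +
step 2: pivot 3/112 → sign +
signature = (3, 0, 0)

Answer: (3, 0, 0)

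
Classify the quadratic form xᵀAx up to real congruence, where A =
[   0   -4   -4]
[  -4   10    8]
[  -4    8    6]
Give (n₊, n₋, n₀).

Answer: (1, 1, 1)

Derivation:
step 0: pivot 10 → sign +
step 1: pivot -8/5 → sign −
step 2: row/col 2 already zero → sign 0
signature = (1, 1, 1)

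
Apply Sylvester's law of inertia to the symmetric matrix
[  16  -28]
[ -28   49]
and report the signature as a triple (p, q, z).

Answer: (1, 0, 1)

Derivation:
step 0: pivot 16 → sign +
step 1: row/col 1 already zero → sign 0
signature = (1, 0, 1)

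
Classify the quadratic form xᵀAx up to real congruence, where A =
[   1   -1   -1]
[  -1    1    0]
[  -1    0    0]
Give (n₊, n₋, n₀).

step 0: pivot 1 → sign +
step 1: pivot -1 → sign −
step 2: pivot 1 → sign +
signature = (2, 1, 0)

Answer: (2, 1, 0)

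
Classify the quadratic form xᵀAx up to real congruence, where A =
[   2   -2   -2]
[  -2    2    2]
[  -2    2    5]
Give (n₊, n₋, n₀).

step 0: pivot 2 → sign +
step 1: pivot 3 → sign +
step 2: row/col 2 already zero → sign 0
signature = (2, 0, 1)

Answer: (2, 0, 1)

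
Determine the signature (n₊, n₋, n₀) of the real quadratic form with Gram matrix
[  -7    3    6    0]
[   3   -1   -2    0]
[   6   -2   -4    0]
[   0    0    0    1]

Answer: (2, 1, 1)

Derivation:
step 0: pivot -7 → sign −
step 1: pivot 2/7 → sign +
step 2: pivot 1 → sign +
step 3: row/col 3 already zero → sign 0
signature = (2, 1, 1)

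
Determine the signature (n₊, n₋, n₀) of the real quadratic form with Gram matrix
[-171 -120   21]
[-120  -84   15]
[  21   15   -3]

Answer: (1, 2, 0)

Derivation:
step 0: pivot -171 → sign −
step 1: pivot 4/19 → sign +
step 2: pivot -3/4 → sign −
signature = (1, 2, 0)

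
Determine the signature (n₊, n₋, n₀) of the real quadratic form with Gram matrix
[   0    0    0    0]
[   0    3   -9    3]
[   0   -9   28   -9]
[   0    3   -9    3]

step 0: pivot 3 → sign +
step 1: pivot 1 → sign +
step 2: row/col 2 already zero → sign 0
step 3: row/col 3 already zero → sign 0
signature = (2, 0, 2)

Answer: (2, 0, 2)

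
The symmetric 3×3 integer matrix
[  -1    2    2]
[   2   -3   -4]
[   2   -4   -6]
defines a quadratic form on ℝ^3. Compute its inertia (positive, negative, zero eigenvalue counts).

step 0: pivot -1 → sign −
step 1: pivot 1 → sign +
step 2: pivot -2 → sign −
signature = (1, 2, 0)

Answer: (1, 2, 0)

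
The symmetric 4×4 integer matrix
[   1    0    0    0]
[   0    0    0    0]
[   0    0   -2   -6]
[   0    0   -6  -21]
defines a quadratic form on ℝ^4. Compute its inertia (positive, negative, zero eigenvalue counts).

Answer: (1, 2, 1)

Derivation:
step 0: pivot 1 → sign +
step 1: pivot -2 → sign −
step 2: pivot -3 → sign −
step 3: row/col 3 already zero → sign 0
signature = (1, 2, 1)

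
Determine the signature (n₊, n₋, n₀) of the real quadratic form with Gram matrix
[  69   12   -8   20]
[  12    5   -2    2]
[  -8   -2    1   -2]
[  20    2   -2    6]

step 0: pivot 69 → sign +
step 1: pivot 67/23 → sign +
step 2: pivot -11/201 → sign −
step 3: pivot -6/11 → sign −
signature = (2, 2, 0)

Answer: (2, 2, 0)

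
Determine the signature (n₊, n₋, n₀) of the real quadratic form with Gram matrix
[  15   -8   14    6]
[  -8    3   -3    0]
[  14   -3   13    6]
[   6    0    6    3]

Answer: (2, 2, 0)

Derivation:
step 0: pivot 15 → sign +
step 1: pivot -19/15 → sign −
step 2: pivot 298/19 → sign +
step 3: pivot -3/149 → sign −
signature = (2, 2, 0)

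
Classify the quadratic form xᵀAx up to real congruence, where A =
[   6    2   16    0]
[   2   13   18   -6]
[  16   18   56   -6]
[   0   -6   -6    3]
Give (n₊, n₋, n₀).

step 0: pivot 6 → sign +
step 1: pivot 37/3 → sign +
step 2: pivot 12/37 → sign +
step 3: row/col 3 already zero → sign 0
signature = (3, 0, 1)

Answer: (3, 0, 1)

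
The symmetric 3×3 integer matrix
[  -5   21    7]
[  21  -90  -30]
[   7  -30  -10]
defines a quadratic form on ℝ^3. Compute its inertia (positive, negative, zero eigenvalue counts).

step 0: pivot -5 → sign −
step 1: pivot -9/5 → sign −
step 2: row/col 2 already zero → sign 0
signature = (0, 2, 1)

Answer: (0, 2, 1)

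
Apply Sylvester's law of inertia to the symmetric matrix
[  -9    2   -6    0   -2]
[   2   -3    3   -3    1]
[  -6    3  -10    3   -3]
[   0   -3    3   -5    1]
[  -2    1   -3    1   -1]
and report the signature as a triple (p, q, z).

step 0: pivot -9 → sign −
step 1: pivot -23/9 → sign −
step 2: pivot -113/23 → sign −
step 3: pivot -142/113 → sign −
step 4: pivot -6/71 → sign −
signature = (0, 5, 0)

Answer: (0, 5, 0)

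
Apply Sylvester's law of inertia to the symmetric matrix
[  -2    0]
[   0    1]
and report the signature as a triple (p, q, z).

step 0: pivot -2 → sign −
step 1: pivot 1 → sign +
signature = (1, 1, 0)

Answer: (1, 1, 0)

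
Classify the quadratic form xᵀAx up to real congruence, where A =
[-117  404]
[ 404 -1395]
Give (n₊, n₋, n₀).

Answer: (1, 1, 0)

Derivation:
step 0: pivot -117 → sign −
step 1: pivot 1/117 → sign +
signature = (1, 1, 0)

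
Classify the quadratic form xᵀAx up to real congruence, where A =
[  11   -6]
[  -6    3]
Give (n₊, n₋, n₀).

Answer: (1, 1, 0)

Derivation:
step 0: pivot 11 → sign +
step 1: pivot -3/11 → sign −
signature = (1, 1, 0)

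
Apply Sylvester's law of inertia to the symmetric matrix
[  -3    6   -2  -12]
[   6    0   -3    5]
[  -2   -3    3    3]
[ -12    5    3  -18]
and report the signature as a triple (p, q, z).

Answer: (2, 2, 0)

Derivation:
step 0: pivot -3 → sign −
step 1: pivot 12 → sign +
step 2: pivot 1/4 → sign +
step 3: pivot -1/9 → sign −
signature = (2, 2, 0)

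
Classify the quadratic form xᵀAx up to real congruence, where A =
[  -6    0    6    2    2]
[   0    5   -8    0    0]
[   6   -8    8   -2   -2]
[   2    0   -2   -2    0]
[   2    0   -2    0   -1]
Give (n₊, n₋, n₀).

step 0: pivot -6 → sign −
step 1: pivot 5 → sign +
step 2: pivot 6/5 → sign +
step 3: pivot -4/3 → sign −
step 4: row/col 4 already zero → sign 0
signature = (2, 2, 1)

Answer: (2, 2, 1)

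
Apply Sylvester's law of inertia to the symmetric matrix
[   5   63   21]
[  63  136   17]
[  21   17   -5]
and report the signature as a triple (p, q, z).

Answer: (1, 2, 0)

Derivation:
step 0: pivot 5 → sign +
step 1: pivot -3289/5 → sign −
step 2: pivot -6/3289 → sign −
signature = (1, 2, 0)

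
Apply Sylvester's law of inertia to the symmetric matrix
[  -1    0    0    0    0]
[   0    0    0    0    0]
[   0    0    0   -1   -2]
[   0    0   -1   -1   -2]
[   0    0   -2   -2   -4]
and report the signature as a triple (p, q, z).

Answer: (1, 2, 2)

Derivation:
step 0: pivot -1 → sign −
step 1: pivot -1 → sign −
step 2: pivot 1 → sign +
step 3: row/col 3 already zero → sign 0
step 4: row/col 4 already zero → sign 0
signature = (1, 2, 2)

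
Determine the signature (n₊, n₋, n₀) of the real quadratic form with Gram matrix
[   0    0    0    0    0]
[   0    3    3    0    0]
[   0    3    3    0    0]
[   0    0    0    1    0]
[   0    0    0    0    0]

Answer: (2, 0, 3)

Derivation:
step 0: pivot 3 → sign +
step 1: pivot 1 → sign +
step 2: row/col 2 already zero → sign 0
step 3: row/col 3 already zero → sign 0
step 4: row/col 4 already zero → sign 0
signature = (2, 0, 3)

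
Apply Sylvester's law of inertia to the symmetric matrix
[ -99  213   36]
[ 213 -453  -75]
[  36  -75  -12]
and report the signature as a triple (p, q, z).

step 0: pivot -99 → sign −
step 1: pivot 58/11 → sign +
step 2: pivot -3/58 → sign −
signature = (1, 2, 0)

Answer: (1, 2, 0)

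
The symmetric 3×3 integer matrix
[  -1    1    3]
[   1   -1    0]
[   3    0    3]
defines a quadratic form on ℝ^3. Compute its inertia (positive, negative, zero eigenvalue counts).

Answer: (1, 2, 0)

Derivation:
step 0: pivot -1 → sign −
step 1: pivot 12 → sign +
step 2: pivot -3/4 → sign −
signature = (1, 2, 0)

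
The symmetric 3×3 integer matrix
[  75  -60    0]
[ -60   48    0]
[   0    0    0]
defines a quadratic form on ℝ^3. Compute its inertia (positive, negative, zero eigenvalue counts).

step 0: pivot 75 → sign +
step 1: row/col 1 already zero → sign 0
step 2: row/col 2 already zero → sign 0
signature = (1, 0, 2)

Answer: (1, 0, 2)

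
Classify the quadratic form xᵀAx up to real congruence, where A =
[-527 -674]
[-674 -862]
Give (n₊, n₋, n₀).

step 0: pivot -527 → sign −
step 1: pivot 2/527 → sign +
signature = (1, 1, 0)

Answer: (1, 1, 0)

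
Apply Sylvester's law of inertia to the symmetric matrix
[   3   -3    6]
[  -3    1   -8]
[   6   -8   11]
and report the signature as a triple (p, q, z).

Answer: (2, 1, 0)

Derivation:
step 0: pivot 3 → sign +
step 1: pivot -2 → sign −
step 2: pivot 1 → sign +
signature = (2, 1, 0)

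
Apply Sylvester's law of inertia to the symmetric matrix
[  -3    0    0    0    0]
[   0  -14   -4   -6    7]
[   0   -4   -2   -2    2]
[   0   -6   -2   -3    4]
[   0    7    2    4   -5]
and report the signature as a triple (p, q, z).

step 0: pivot -3 → sign −
step 1: pivot -14 → sign −
step 2: pivot -6/7 → sign −
step 3: pivot -1/3 → sign −
step 4: pivot 3/2 → sign +
signature = (1, 4, 0)

Answer: (1, 4, 0)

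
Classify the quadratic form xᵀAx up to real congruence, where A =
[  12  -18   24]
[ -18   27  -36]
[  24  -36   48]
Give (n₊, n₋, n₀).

step 0: pivot 12 → sign +
step 1: row/col 1 already zero → sign 0
step 2: row/col 2 already zero → sign 0
signature = (1, 0, 2)

Answer: (1, 0, 2)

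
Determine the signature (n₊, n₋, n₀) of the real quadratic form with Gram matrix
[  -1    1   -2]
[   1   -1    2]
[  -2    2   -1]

Answer: (1, 1, 1)

Derivation:
step 0: pivot -1 → sign −
step 1: pivot 3 → sign +
step 2: row/col 2 already zero → sign 0
signature = (1, 1, 1)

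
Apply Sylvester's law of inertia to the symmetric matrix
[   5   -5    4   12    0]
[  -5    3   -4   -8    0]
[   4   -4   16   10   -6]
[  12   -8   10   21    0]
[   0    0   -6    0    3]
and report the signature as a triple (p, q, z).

Answer: (3, 1, 1)

Derivation:
step 0: pivot 5 → sign +
step 1: pivot -2 → sign −
step 2: pivot 64/5 → sign +
step 3: pivot 3/16 → sign +
step 4: row/col 4 already zero → sign 0
signature = (3, 1, 1)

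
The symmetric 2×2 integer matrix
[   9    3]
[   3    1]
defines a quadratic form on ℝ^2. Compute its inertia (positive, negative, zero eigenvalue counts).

step 0: pivot 9 → sign +
step 1: row/col 1 already zero → sign 0
signature = (1, 0, 1)

Answer: (1, 0, 1)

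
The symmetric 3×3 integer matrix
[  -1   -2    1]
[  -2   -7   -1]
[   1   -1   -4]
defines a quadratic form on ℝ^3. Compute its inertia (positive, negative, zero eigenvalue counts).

Answer: (0, 2, 1)

Derivation:
step 0: pivot -1 → sign −
step 1: pivot -3 → sign −
step 2: row/col 2 already zero → sign 0
signature = (0, 2, 1)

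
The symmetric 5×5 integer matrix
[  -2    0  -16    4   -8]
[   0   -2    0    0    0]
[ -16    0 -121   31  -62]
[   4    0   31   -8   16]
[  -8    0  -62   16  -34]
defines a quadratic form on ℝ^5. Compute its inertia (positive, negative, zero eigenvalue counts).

Answer: (1, 4, 0)

Derivation:
step 0: pivot -2 → sign −
step 1: pivot -2 → sign −
step 2: pivot 7 → sign +
step 3: pivot -1/7 → sign −
step 4: pivot -2 → sign −
signature = (1, 4, 0)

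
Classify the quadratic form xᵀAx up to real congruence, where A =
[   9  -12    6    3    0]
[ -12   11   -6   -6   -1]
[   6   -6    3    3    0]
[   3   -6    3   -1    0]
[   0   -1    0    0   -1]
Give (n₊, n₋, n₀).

step 0: pivot 9 → sign +
step 1: pivot -5 → sign −
step 2: pivot -1/5 → sign −
step 3: pivot -1 → sign −
step 4: row/col 4 already zero → sign 0
signature = (1, 3, 1)

Answer: (1, 3, 1)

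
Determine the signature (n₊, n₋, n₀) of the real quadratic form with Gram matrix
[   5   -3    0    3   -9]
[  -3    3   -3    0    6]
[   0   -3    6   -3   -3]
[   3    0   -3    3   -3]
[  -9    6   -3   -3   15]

step 0: pivot 5 → sign +
step 1: pivot 6/5 → sign +
step 2: pivot -3/2 → sign −
step 3: row/col 3 already zero → sign 0
step 4: row/col 4 already zero → sign 0
signature = (2, 1, 2)

Answer: (2, 1, 2)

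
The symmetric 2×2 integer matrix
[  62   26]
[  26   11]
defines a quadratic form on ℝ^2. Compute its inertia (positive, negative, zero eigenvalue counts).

Answer: (2, 0, 0)

Derivation:
step 0: pivot 62 → sign +
step 1: pivot 3/31 → sign +
signature = (2, 0, 0)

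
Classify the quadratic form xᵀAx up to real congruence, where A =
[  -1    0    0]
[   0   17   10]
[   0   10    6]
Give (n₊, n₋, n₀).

Answer: (2, 1, 0)

Derivation:
step 0: pivot -1 → sign −
step 1: pivot 17 → sign +
step 2: pivot 2/17 → sign +
signature = (2, 1, 0)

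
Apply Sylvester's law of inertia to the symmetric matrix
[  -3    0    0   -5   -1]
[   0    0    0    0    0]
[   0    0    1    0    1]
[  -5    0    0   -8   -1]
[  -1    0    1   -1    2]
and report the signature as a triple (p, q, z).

step 0: pivot -3 → sign −
step 1: pivot 1 → sign +
step 2: pivot 1/3 → sign +
step 3: row/col 3 already zero → sign 0
step 4: row/col 4 already zero → sign 0
signature = (2, 1, 2)

Answer: (2, 1, 2)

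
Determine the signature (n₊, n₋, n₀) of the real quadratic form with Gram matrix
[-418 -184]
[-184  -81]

Answer: (0, 2, 0)

Derivation:
step 0: pivot -418 → sign −
step 1: pivot -1/209 → sign −
signature = (0, 2, 0)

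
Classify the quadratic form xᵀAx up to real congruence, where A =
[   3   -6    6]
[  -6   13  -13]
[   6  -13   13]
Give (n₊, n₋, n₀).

step 0: pivot 3 → sign +
step 1: pivot 1 → sign +
step 2: row/col 2 already zero → sign 0
signature = (2, 0, 1)

Answer: (2, 0, 1)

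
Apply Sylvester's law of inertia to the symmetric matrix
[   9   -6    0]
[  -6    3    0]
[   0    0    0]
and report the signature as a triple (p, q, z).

step 0: pivot 9 → sign +
step 1: pivot -1 → sign −
step 2: row/col 2 already zero → sign 0
signature = (1, 1, 1)

Answer: (1, 1, 1)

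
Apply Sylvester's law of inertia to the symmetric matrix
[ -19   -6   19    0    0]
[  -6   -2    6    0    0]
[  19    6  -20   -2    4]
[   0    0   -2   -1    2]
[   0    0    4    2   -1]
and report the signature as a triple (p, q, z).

Answer: (2, 3, 0)

Derivation:
step 0: pivot -19 → sign −
step 1: pivot -2/19 → sign −
step 2: pivot -1 → sign −
step 3: pivot 3 → sign +
step 4: pivot 3 → sign +
signature = (2, 3, 0)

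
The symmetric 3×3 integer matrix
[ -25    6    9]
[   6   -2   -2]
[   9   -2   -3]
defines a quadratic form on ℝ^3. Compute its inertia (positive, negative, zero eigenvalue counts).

step 0: pivot -25 → sign −
step 1: pivot -14/25 → sign −
step 2: pivot 2/7 → sign +
signature = (1, 2, 0)

Answer: (1, 2, 0)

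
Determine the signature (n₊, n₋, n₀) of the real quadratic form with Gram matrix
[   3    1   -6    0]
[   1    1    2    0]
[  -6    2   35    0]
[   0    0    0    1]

step 0: pivot 3 → sign +
step 1: pivot 2/3 → sign +
step 2: pivot -1 → sign −
step 3: pivot 1 → sign +
signature = (3, 1, 0)

Answer: (3, 1, 0)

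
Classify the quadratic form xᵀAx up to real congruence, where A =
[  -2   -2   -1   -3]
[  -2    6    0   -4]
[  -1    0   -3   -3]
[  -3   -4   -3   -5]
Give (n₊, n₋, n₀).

Answer: (2, 2, 0)

Derivation:
step 0: pivot -2 → sign −
step 1: pivot 8 → sign +
step 2: pivot -21/8 → sign −
step 3: pivot 2/21 → sign +
signature = (2, 2, 0)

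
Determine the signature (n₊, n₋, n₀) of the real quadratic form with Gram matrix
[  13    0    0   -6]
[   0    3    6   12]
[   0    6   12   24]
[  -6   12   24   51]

step 0: pivot 13 → sign +
step 1: pivot 3 → sign +
step 2: pivot 3/13 → sign +
step 3: row/col 3 already zero → sign 0
signature = (3, 0, 1)

Answer: (3, 0, 1)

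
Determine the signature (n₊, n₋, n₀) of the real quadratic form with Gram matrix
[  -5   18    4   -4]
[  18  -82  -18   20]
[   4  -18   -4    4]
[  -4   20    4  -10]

Answer: (0, 4, 0)

Derivation:
step 0: pivot -5 → sign −
step 1: pivot -86/5 → sign −
step 2: pivot -2/43 → sign −
step 3: pivot -2 → sign −
signature = (0, 4, 0)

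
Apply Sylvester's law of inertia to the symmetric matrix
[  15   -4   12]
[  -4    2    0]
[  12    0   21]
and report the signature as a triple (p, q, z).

step 0: pivot 15 → sign +
step 1: pivot 14/15 → sign +
step 2: pivot 3/7 → sign +
signature = (3, 0, 0)

Answer: (3, 0, 0)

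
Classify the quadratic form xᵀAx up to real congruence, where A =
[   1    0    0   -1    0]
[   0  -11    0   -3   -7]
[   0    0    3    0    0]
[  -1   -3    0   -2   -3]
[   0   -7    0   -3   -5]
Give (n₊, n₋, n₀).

Answer: (2, 2, 1)

Derivation:
step 0: pivot 1 → sign +
step 1: pivot -11 → sign −
step 2: pivot 3 → sign +
step 3: pivot -24/11 → sign −
step 4: row/col 4 already zero → sign 0
signature = (2, 2, 1)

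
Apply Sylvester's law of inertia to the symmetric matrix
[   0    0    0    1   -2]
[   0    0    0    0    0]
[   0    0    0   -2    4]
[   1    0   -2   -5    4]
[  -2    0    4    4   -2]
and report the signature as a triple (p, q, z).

Answer: (1, 2, 2)

Derivation:
step 0: pivot -5 → sign −
step 1: pivot 4/5 → sign +
step 2: pivot -6 → sign −
step 3: row/col 3 already zero → sign 0
step 4: row/col 4 already zero → sign 0
signature = (1, 2, 2)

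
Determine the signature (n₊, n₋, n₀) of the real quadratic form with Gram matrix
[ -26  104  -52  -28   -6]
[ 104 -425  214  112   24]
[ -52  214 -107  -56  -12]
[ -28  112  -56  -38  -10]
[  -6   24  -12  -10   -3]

step 0: pivot -26 → sign −
step 1: pivot -9 → sign −
step 2: pivot 1 → sign +
step 3: pivot -102/13 → sign −
step 4: pivot -1/51 → sign −
signature = (1, 4, 0)

Answer: (1, 4, 0)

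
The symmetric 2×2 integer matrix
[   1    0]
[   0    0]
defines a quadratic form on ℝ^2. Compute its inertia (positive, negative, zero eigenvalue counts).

Answer: (1, 0, 1)

Derivation:
step 0: pivot 1 → sign +
step 1: row/col 1 already zero → sign 0
signature = (1, 0, 1)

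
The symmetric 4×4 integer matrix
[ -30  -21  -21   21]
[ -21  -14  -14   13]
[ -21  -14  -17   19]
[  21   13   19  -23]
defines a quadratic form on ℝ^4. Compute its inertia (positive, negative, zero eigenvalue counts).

step 0: pivot -30 → sign −
step 1: pivot 7/10 → sign +
step 2: pivot -3 → sign −
step 3: pivot -3/7 → sign −
signature = (1, 3, 0)

Answer: (1, 3, 0)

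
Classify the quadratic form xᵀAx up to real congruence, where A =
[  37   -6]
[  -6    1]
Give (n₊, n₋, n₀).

step 0: pivot 37 → sign +
step 1: pivot 1/37 → sign +
signature = (2, 0, 0)

Answer: (2, 0, 0)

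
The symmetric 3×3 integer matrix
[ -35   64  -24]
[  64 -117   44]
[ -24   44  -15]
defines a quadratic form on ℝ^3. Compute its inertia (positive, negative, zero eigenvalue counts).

step 0: pivot -35 → sign −
step 1: pivot 1/35 → sign +
step 2: pivot 1 → sign +
signature = (2, 1, 0)

Answer: (2, 1, 0)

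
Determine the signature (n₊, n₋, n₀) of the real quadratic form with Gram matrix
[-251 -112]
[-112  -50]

Answer: (0, 2, 0)

Derivation:
step 0: pivot -251 → sign −
step 1: pivot -6/251 → sign −
signature = (0, 2, 0)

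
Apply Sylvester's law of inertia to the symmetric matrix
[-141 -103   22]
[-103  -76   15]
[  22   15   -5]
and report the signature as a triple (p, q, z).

Answer: (0, 3, 0)

Derivation:
step 0: pivot -141 → sign −
step 1: pivot -107/141 → sign −
step 2: pivot -6/107 → sign −
signature = (0, 3, 0)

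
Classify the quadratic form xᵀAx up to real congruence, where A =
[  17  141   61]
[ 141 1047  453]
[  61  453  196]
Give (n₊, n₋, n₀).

Answer: (2, 1, 0)

Derivation:
step 0: pivot 17 → sign +
step 1: pivot -2082/17 → sign −
step 2: pivot 1/347 → sign +
signature = (2, 1, 0)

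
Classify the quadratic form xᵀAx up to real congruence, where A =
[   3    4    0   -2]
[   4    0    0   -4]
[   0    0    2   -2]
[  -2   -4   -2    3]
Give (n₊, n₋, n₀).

Answer: (2, 1, 1)

Derivation:
step 0: pivot 3 → sign +
step 1: pivot -16/3 → sign −
step 2: pivot 2 → sign +
step 3: row/col 3 already zero → sign 0
signature = (2, 1, 1)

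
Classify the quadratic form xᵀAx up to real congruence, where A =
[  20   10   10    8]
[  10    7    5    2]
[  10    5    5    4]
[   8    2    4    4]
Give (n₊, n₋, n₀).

Answer: (2, 1, 1)

Derivation:
step 0: pivot 20 → sign +
step 1: pivot 2 → sign +
step 2: pivot -6/5 → sign −
step 3: row/col 3 already zero → sign 0
signature = (2, 1, 1)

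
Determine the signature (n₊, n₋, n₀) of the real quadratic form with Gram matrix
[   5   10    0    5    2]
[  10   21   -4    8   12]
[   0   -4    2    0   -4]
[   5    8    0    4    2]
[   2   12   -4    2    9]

Answer: (3, 2, 0)

Derivation:
step 0: pivot 5 → sign +
step 1: pivot 1 → sign +
step 2: pivot -14 → sign −
step 3: pivot -3/7 → sign −
step 4: pivot 1/5 → sign +
signature = (3, 2, 0)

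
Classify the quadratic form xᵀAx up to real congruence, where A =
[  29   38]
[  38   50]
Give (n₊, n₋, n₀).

step 0: pivot 29 → sign +
step 1: pivot 6/29 → sign +
signature = (2, 0, 0)

Answer: (2, 0, 0)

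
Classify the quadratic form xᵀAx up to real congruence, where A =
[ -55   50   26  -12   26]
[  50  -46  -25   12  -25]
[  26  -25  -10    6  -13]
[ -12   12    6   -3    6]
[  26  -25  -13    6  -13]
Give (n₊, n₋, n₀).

Answer: (2, 3, 0)

Derivation:
step 0: pivot -55 → sign −
step 1: pivot -6/11 → sign −
step 2: pivot 57/10 → sign +
step 3: pivot 15/19 → sign +
step 4: pivot -3/5 → sign −
signature = (2, 3, 0)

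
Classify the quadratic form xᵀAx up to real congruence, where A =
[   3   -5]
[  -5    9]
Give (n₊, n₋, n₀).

step 0: pivot 3 → sign +
step 1: pivot 2/3 → sign +
signature = (2, 0, 0)

Answer: (2, 0, 0)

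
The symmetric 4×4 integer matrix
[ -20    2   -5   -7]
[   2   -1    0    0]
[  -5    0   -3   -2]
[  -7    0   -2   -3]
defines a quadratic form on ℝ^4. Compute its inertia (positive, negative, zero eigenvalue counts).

Answer: (1, 3, 0)

Derivation:
step 0: pivot -20 → sign −
step 1: pivot -4/5 → sign −
step 2: pivot -23/16 → sign −
step 3: pivot 2/23 → sign +
signature = (1, 3, 0)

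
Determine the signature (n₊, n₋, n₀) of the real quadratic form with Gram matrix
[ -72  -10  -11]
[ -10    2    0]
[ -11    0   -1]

Answer: (1, 2, 0)

Derivation:
step 0: pivot -72 → sign −
step 1: pivot 61/18 → sign +
step 2: pivot -1/122 → sign −
signature = (1, 2, 0)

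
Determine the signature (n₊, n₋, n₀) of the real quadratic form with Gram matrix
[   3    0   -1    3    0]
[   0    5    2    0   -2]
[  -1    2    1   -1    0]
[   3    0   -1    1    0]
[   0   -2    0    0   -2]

step 0: pivot 3 → sign +
step 1: pivot 5 → sign +
step 2: pivot -2/15 → sign −
step 3: pivot -2 → sign −
step 4: pivot 2 → sign +
signature = (3, 2, 0)

Answer: (3, 2, 0)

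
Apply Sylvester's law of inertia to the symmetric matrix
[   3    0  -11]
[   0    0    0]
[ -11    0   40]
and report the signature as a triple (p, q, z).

Answer: (1, 1, 1)

Derivation:
step 0: pivot 3 → sign +
step 1: pivot -1/3 → sign −
step 2: row/col 2 already zero → sign 0
signature = (1, 1, 1)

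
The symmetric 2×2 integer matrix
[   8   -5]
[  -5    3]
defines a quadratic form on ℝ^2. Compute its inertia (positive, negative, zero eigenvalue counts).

Answer: (1, 1, 0)

Derivation:
step 0: pivot 8 → sign +
step 1: pivot -1/8 → sign −
signature = (1, 1, 0)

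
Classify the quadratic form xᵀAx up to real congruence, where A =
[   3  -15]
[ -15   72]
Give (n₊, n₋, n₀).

Answer: (1, 1, 0)

Derivation:
step 0: pivot 3 → sign +
step 1: pivot -3 → sign −
signature = (1, 1, 0)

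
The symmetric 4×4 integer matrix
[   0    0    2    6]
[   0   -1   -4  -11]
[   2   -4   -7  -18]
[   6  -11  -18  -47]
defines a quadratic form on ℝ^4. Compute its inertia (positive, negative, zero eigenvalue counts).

step 0: pivot -1 → sign −
step 1: pivot 9 → sign +
step 2: pivot -4/9 → sign −
step 3: pivot -1 → sign −
signature = (1, 3, 0)

Answer: (1, 3, 0)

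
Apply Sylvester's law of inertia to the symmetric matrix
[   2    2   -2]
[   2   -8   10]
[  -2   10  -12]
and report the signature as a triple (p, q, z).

step 0: pivot 2 → sign +
step 1: pivot -10 → sign −
step 2: pivot 2/5 → sign +
signature = (2, 1, 0)

Answer: (2, 1, 0)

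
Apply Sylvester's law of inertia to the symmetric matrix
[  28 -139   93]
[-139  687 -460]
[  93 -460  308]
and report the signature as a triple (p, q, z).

Answer: (2, 1, 0)

Derivation:
step 0: pivot 28 → sign +
step 1: pivot -85/28 → sign −
step 2: pivot 3/85 → sign +
signature = (2, 1, 0)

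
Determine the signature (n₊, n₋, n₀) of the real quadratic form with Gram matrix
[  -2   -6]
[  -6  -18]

Answer: (0, 1, 1)

Derivation:
step 0: pivot -2 → sign −
step 1: row/col 1 already zero → sign 0
signature = (0, 1, 1)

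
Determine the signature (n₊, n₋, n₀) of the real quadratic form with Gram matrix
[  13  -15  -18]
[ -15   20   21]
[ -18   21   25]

Answer: (3, 0, 0)

Derivation:
step 0: pivot 13 → sign +
step 1: pivot 35/13 → sign +
step 2: pivot 2/35 → sign +
signature = (3, 0, 0)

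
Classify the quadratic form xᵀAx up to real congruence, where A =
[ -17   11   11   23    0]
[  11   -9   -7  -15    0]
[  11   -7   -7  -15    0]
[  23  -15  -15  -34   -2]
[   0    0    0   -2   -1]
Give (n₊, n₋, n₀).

Answer: (2, 3, 0)

Derivation:
step 0: pivot -17 → sign −
step 1: pivot -32/17 → sign −
step 2: pivot 1/8 → sign +
step 3: pivot -3 → sign −
step 4: pivot 1/3 → sign +
signature = (2, 3, 0)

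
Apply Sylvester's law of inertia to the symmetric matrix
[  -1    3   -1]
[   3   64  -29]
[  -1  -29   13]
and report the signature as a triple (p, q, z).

step 0: pivot -1 → sign −
step 1: pivot 73 → sign +
step 2: pivot -2/73 → sign −
signature = (1, 2, 0)

Answer: (1, 2, 0)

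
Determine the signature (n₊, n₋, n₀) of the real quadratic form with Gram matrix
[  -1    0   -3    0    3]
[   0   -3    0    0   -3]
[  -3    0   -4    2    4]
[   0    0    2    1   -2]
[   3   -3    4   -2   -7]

step 0: pivot -1 → sign −
step 1: pivot -3 → sign −
step 2: pivot 5 → sign +
step 3: pivot 1/5 → sign +
step 4: row/col 4 already zero → sign 0
signature = (2, 2, 1)

Answer: (2, 2, 1)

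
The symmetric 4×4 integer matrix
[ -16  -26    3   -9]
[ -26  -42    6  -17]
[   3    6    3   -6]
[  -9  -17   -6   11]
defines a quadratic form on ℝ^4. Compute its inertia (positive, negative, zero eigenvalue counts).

Answer: (1, 3, 0)

Derivation:
step 0: pivot -16 → sign −
step 1: pivot 1/4 → sign +
step 2: pivot -3/2 → sign −
step 3: pivot -1/2 → sign −
signature = (1, 3, 0)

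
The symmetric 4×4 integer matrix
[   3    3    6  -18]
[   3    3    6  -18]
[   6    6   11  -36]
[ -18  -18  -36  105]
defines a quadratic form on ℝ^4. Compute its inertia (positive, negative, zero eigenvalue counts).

Answer: (1, 2, 1)

Derivation:
step 0: pivot 3 → sign +
step 1: pivot -1 → sign −
step 2: pivot -3 → sign −
step 3: row/col 3 already zero → sign 0
signature = (1, 2, 1)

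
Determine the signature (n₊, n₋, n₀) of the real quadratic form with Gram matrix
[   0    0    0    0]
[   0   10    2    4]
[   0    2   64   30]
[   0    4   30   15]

Answer: (2, 1, 1)

Derivation:
step 0: pivot 10 → sign +
step 1: pivot 318/5 → sign +
step 2: pivot -1/159 → sign −
step 3: row/col 3 already zero → sign 0
signature = (2, 1, 1)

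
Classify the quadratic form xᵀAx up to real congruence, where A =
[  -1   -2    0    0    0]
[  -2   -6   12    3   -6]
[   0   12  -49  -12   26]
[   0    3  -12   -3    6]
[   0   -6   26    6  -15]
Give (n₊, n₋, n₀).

step 0: pivot -1 → sign −
step 1: pivot -2 → sign −
step 2: pivot 23 → sign +
step 3: pivot -3/46 → sign −
step 4: pivot 1 → sign +
signature = (2, 3, 0)

Answer: (2, 3, 0)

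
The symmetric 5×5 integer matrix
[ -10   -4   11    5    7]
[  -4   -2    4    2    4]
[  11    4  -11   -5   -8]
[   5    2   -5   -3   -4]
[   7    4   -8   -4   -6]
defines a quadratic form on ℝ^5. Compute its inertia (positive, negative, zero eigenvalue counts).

Answer: (2, 3, 0)

Derivation:
step 0: pivot -10 → sign −
step 1: pivot -2/5 → sign −
step 2: pivot 3/2 → sign +
step 3: pivot -2/3 → sign −
step 4: pivot 1 → sign +
signature = (2, 3, 0)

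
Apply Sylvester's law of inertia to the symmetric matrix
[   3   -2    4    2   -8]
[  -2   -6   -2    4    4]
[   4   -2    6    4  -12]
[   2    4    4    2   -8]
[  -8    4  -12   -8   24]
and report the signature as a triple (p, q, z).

step 0: pivot 3 → sign +
step 1: pivot -22/3 → sign −
step 2: pivot 8/11 → sign +
step 3: row/col 3 already zero → sign 0
step 4: row/col 4 already zero → sign 0
signature = (2, 1, 2)

Answer: (2, 1, 2)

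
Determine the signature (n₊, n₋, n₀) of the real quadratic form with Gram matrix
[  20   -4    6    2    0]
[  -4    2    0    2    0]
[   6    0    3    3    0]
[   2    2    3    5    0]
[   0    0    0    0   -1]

Answer: (2, 1, 2)

Derivation:
step 0: pivot 20 → sign +
step 1: pivot 6/5 → sign +
step 2: pivot -1 → sign −
step 3: row/col 3 already zero → sign 0
step 4: row/col 4 already zero → sign 0
signature = (2, 1, 2)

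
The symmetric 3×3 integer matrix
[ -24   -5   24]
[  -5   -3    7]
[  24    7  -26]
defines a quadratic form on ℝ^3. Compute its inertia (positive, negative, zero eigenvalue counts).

step 0: pivot -24 → sign −
step 1: pivot -47/24 → sign −
step 2: pivot 2/47 → sign +
signature = (1, 2, 0)

Answer: (1, 2, 0)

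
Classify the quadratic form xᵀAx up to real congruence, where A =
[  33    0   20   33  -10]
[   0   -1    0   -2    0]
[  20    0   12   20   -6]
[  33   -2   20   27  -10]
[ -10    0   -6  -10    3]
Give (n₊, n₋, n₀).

Answer: (1, 3, 1)

Derivation:
step 0: pivot 33 → sign +
step 1: pivot -1 → sign −
step 2: pivot -4/33 → sign −
step 3: pivot -2 → sign −
step 4: row/col 4 already zero → sign 0
signature = (1, 3, 1)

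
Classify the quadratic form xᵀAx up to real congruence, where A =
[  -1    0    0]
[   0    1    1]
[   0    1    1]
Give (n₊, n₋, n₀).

Answer: (1, 1, 1)

Derivation:
step 0: pivot -1 → sign −
step 1: pivot 1 → sign +
step 2: row/col 2 already zero → sign 0
signature = (1, 1, 1)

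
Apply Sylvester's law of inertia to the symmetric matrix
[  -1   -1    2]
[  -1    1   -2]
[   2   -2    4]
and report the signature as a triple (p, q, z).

Answer: (1, 1, 1)

Derivation:
step 0: pivot -1 → sign −
step 1: pivot 2 → sign +
step 2: row/col 2 already zero → sign 0
signature = (1, 1, 1)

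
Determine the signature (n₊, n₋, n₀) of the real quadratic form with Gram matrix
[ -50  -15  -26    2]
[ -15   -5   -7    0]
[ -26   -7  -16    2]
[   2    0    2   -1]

Answer: (0, 4, 0)

Derivation:
step 0: pivot -50 → sign −
step 1: pivot -1/2 → sign −
step 2: pivot -6/5 → sign −
step 3: pivot -1/5 → sign −
signature = (0, 4, 0)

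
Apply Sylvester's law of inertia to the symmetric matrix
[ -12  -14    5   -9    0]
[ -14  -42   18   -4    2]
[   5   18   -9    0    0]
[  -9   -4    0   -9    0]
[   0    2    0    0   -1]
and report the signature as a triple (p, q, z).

Answer: (0, 5, 0)

Derivation:
step 0: pivot -12 → sign −
step 1: pivot -77/3 → sign −
step 2: pivot -177/154 → sign −
step 3: pivot -38/177 → sign −
step 4: pivot -1/19 → sign −
signature = (0, 5, 0)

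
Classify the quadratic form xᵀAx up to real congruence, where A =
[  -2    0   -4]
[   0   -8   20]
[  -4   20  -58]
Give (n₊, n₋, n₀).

Answer: (0, 2, 1)

Derivation:
step 0: pivot -2 → sign −
step 1: pivot -8 → sign −
step 2: row/col 2 already zero → sign 0
signature = (0, 2, 1)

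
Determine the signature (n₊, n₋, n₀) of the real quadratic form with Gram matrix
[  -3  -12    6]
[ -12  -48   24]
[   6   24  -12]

Answer: (0, 1, 2)

Derivation:
step 0: pivot -3 → sign −
step 1: row/col 1 already zero → sign 0
step 2: row/col 2 already zero → sign 0
signature = (0, 1, 2)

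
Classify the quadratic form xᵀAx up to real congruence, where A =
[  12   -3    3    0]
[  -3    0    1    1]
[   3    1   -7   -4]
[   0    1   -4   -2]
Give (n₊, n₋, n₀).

Answer: (2, 2, 0)

Derivation:
step 0: pivot 12 → sign +
step 1: pivot -3/4 → sign −
step 2: pivot -11/3 → sign −
step 3: pivot 1/11 → sign +
signature = (2, 2, 0)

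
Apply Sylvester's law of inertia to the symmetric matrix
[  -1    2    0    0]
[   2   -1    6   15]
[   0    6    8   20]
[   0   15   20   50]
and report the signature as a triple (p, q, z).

Answer: (1, 2, 1)

Derivation:
step 0: pivot -1 → sign −
step 1: pivot 3 → sign +
step 2: pivot -4 → sign −
step 3: row/col 3 already zero → sign 0
signature = (1, 2, 1)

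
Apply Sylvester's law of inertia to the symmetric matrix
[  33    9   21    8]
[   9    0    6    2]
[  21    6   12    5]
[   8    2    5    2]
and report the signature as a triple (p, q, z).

step 0: pivot 33 → sign +
step 1: pivot -27/11 → sign −
step 2: pivot -4/3 → sign −
step 3: pivot 1/12 → sign +
signature = (2, 2, 0)

Answer: (2, 2, 0)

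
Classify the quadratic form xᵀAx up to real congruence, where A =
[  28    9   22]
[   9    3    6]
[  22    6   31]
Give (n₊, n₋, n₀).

Answer: (3, 0, 0)

Derivation:
step 0: pivot 28 → sign +
step 1: pivot 3/28 → sign +
step 2: pivot 3 → sign +
signature = (3, 0, 0)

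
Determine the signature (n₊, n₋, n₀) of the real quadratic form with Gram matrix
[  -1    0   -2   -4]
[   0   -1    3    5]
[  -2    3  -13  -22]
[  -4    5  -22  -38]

Answer: (1, 3, 0)

Derivation:
step 0: pivot -1 → sign −
step 1: pivot -1 → sign −
step 2: pivot 3 → sign +
step 3: pivot -1/3 → sign −
signature = (1, 3, 0)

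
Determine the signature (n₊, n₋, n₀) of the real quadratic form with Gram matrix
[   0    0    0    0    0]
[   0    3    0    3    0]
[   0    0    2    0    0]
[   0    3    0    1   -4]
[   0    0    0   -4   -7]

step 0: pivot 3 → sign +
step 1: pivot 2 → sign +
step 2: pivot -2 → sign −
step 3: pivot 1 → sign +
step 4: row/col 4 already zero → sign 0
signature = (3, 1, 1)

Answer: (3, 1, 1)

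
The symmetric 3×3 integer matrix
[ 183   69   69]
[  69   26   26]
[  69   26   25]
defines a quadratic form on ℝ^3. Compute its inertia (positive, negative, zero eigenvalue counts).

Answer: (1, 2, 0)

Derivation:
step 0: pivot 183 → sign +
step 1: pivot -1/61 → sign −
step 2: pivot -1 → sign −
signature = (1, 2, 0)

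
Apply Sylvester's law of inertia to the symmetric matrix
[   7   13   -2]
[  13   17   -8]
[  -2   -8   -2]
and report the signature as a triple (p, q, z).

Answer: (1, 1, 1)

Derivation:
step 0: pivot 7 → sign +
step 1: pivot -50/7 → sign −
step 2: row/col 2 already zero → sign 0
signature = (1, 1, 1)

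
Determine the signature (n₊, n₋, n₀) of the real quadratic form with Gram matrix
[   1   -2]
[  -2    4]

Answer: (1, 0, 1)

Derivation:
step 0: pivot 1 → sign +
step 1: row/col 1 already zero → sign 0
signature = (1, 0, 1)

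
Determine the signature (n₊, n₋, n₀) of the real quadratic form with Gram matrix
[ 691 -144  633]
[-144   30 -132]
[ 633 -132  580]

step 0: pivot 691 → sign +
step 1: pivot -6/691 → sign −
step 2: pivot 1 → sign +
signature = (2, 1, 0)

Answer: (2, 1, 0)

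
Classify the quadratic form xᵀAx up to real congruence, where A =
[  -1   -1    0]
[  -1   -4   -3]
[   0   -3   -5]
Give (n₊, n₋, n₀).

step 0: pivot -1 → sign −
step 1: pivot -3 → sign −
step 2: pivot -2 → sign −
signature = (0, 3, 0)

Answer: (0, 3, 0)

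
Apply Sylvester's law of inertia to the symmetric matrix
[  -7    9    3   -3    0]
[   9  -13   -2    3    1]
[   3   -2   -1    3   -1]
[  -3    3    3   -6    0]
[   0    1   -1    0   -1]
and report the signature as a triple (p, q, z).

Answer: (1, 4, 0)

Derivation:
step 0: pivot -7 → sign −
step 1: pivot -10/7 → sign −
step 2: pivot 27/10 → sign +
step 3: pivot -13/3 → sign −
step 4: pivot -3/13 → sign −
signature = (1, 4, 0)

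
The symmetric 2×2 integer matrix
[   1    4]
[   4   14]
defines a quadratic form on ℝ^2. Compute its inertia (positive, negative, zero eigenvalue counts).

Answer: (1, 1, 0)

Derivation:
step 0: pivot 1 → sign +
step 1: pivot -2 → sign −
signature = (1, 1, 0)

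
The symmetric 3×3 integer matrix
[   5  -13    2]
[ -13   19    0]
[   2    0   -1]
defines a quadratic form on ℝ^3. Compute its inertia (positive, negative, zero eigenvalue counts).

Answer: (2, 1, 0)

Derivation:
step 0: pivot 5 → sign +
step 1: pivot -74/5 → sign −
step 2: pivot 1/37 → sign +
signature = (2, 1, 0)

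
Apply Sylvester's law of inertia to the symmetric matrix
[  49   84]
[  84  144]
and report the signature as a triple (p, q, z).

Answer: (1, 0, 1)

Derivation:
step 0: pivot 49 → sign +
step 1: row/col 1 already zero → sign 0
signature = (1, 0, 1)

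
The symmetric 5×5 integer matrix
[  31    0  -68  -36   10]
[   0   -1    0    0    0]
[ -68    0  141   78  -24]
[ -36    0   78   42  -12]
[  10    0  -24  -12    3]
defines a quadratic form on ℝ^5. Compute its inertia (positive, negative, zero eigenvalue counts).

step 0: pivot 31 → sign +
step 1: pivot -1 → sign −
step 2: pivot -253/31 → sign −
step 3: pivot 78/253 → sign +
step 4: pivot 3/13 → sign +
signature = (3, 2, 0)

Answer: (3, 2, 0)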